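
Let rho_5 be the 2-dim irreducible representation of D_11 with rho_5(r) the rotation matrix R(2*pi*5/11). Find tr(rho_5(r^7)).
chi_{rho_5}(r^7) = 2*cos(2*pi*5*7/11) = 2*cos(70*pi/11)

Details: rho_5(r^7) is rotation by angle 2*pi*5*7/11, whose trace is 2*cos(2*pi*5*7/11) = 2*cos(70*pi/11).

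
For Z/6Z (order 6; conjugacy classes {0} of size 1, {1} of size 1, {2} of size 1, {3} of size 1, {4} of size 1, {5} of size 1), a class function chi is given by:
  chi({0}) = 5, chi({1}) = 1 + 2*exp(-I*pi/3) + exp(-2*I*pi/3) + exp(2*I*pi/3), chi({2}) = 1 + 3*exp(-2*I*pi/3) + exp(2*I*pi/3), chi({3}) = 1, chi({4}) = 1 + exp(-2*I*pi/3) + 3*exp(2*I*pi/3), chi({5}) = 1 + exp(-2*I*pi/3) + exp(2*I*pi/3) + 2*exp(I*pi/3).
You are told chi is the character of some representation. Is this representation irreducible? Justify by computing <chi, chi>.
Not irreducible (reducible): <chi, chi> = 7 > 1.

Justification: <chi, chi> = (1/|G|) sum_C |C| * |chi(C)|^2 = (1/6)[1*|5|^2 + 1*|1 + 2*exp(-I*pi/3) + exp(-2*I*pi/3) + exp(2*I*pi/3)|^2 + 1*|1 + 3*exp(-2*I*pi/3) + exp(2*I*pi/3)|^2 + 1*|1|^2 + 1*|1 + exp(-2*I*pi/3) + 3*exp(2*I*pi/3)|^2 + 1*|1 + exp(-2*I*pi/3) + exp(2*I*pi/3) + 2*exp(I*pi/3)|^2]
  = (1/6)[(25) + (4) + (4) + (1) + (4) + (4)] = 42/6 = 7.
(Exp terms are combined using exp(i*s)*conj(exp(i*t)) = exp(i*(s-t)), and sums of them are collapsed using the identity that for every m > 1 the m distinct m-th roots of unity sum to 0, e.g. 1 + exp(2*I*pi/3) + exp(-2*I*pi/3) = 0.)
A character is irreducible iff <chi, chi> = 1, so this representation is reducible.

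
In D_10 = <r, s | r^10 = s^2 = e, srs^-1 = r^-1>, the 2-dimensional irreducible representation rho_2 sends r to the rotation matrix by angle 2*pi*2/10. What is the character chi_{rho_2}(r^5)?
chi_{rho_2}(r^5) = 2*cos(2*pi*2*5/10) = 2

Argument: rho_2(r^5) is rotation by angle 2*pi*2*5/10, whose trace is 2*cos(2*pi*2*5/10) = 2.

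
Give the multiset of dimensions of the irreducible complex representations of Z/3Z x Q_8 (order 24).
Dimensions: 1, 1, 1, 1, 1, 1, 1, 1, 1, 1, 1, 1, 2, 2, 2

Derivation: There are 15 irreducibles (= number of conjugacy classes). Their dimensions d_i satisfy sum d_i^2 = |G| = 24: 1 + 1 + 1 + 1 + 1 + 1 + 1 + 1 + 1 + 1 + 1 + 1 + 4 + 4 + 4 = 24. (For the product with Z/3Z: each of the 3 1-dim characters of Z/3Z tensors with each irrep of Q_8, giving 3 copies of each Q_8-dimension.)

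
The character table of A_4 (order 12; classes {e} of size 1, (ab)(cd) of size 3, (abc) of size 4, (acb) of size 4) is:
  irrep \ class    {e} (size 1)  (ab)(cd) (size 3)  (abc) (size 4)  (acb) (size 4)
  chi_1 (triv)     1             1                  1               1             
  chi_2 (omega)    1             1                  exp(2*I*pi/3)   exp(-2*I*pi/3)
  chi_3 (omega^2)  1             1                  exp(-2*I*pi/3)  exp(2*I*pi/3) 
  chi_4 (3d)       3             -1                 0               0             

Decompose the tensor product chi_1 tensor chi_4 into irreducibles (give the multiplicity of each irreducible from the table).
chi_1 tensor chi_4 = chi_4 (all other irreducibles have multiplicity 0).

Derivation: The character of a tensor product is the pointwise product (chi_1 * chi_4)(C) = chi_1(C) * chi_4(C):
  {e}: (1)*(3), (ab)(cd): (1)*(-1), (abc): (1)*(0), (acb): (1)*(0)
so (chi_1 * chi_4) takes values
  {e} -> 3, (ab)(cd) -> -1, (abc) -> 0, (acb) -> 0.
Now take the inner product of this character with each irreducible chi from the table, <chi_1*chi_4, chi> = (1/12) sum_C |C| (chi_1*chi_4)(C) conj(chi(C)):
  <chi_1*chi_4, chi_1> = (1/12)[1*(3)*conj(1) + 3*(-1)*conj(1) + 4*(0)*conj(1) + 4*(0)*conj(1)]
      = (1/12)[(3) + (-3) + (0) + (0)] = 0/12 = 0
  <chi_1*chi_4, chi_2> = (1/12)[1*(3)*conj(1) + 3*(-1)*conj(1) + 4*(0)*conj(exp(2*I*pi/3)) + 4*(0)*conj(exp(-2*I*pi/3))]
      = (1/12)[(3) + (-3) + (0) + (0)] = 0/12 = 0
  <chi_1*chi_4, chi_3> = (1/12)[1*(3)*conj(1) + 3*(-1)*conj(1) + 4*(0)*conj(exp(-2*I*pi/3)) + 4*(0)*conj(exp(2*I*pi/3))]
      = (1/12)[(3) + (-3) + (0) + (0)] = 0/12 = 0
  <chi_1*chi_4, chi_4> = (1/12)[1*(3)*conj(3) + 3*(-1)*conj(-1) + 4*(0)*conj(0) + 4*(0)*conj(0)]
      = (1/12)[(9) + (3) + (0) + (0)] = 12/12 = 1
(Exp terms are combined using exp(i*s)*conj(exp(i*t)) = exp(i*(s-t)), and sums of them are collapsed using the identity that for every m > 1 the m distinct m-th roots of unity sum to 0, e.g. 1 + exp(2*I*pi/3) + exp(-2*I*pi/3) = 0.)
Hence the multiplicities are chi_4: 1. Dimension check: dim(chi_1)*dim(chi_4) = 1*3 = 3 and sum (mult * dim) = 1*3 = 3.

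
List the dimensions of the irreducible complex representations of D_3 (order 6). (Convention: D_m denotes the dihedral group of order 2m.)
Dimensions: 1, 1, 2

Argument: There are 3 irreducibles (= number of conjugacy classes). Their dimensions d_i satisfy sum d_i^2 = |G| = 6: 1 + 1 + 4 = 6.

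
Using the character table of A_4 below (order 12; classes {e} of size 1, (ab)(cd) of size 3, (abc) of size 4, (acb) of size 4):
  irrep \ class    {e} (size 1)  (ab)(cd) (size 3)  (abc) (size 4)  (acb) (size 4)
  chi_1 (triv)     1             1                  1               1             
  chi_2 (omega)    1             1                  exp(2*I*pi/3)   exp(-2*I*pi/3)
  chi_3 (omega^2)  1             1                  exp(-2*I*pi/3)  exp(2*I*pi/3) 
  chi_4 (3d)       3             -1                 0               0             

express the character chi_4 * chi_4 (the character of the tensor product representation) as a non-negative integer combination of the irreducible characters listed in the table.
chi_4 tensor chi_4 = chi_1 + chi_2 + chi_3 + 2*chi_4 (all other irreducibles have multiplicity 0).

Argument: The character of a tensor product is the pointwise product (chi_4 * chi_4)(C) = chi_4(C) * chi_4(C):
  {e}: (3)*(3), (ab)(cd): (-1)*(-1), (abc): (0)*(0), (acb): (0)*(0)
so (chi_4 * chi_4) takes values
  {e} -> 9, (ab)(cd) -> 1, (abc) -> 0, (acb) -> 0.
Now take the inner product of this character with each irreducible chi from the table, <chi_4*chi_4, chi> = (1/12) sum_C |C| (chi_4*chi_4)(C) conj(chi(C)):
  <chi_4*chi_4, chi_1> = (1/12)[1*(9)*conj(1) + 3*(1)*conj(1) + 4*(0)*conj(1) + 4*(0)*conj(1)]
      = (1/12)[(9) + (3) + (0) + (0)] = 12/12 = 1
  <chi_4*chi_4, chi_2> = (1/12)[1*(9)*conj(1) + 3*(1)*conj(1) + 4*(0)*conj(exp(2*I*pi/3)) + 4*(0)*conj(exp(-2*I*pi/3))]
      = (1/12)[(9) + (3) + (0) + (0)] = 12/12 = 1
  <chi_4*chi_4, chi_3> = (1/12)[1*(9)*conj(1) + 3*(1)*conj(1) + 4*(0)*conj(exp(-2*I*pi/3)) + 4*(0)*conj(exp(2*I*pi/3))]
      = (1/12)[(9) + (3) + (0) + (0)] = 12/12 = 1
  <chi_4*chi_4, chi_4> = (1/12)[1*(9)*conj(3) + 3*(1)*conj(-1) + 4*(0)*conj(0) + 4*(0)*conj(0)]
      = (1/12)[(27) + (-3) + (0) + (0)] = 24/12 = 2
(Exp terms are combined using exp(i*s)*conj(exp(i*t)) = exp(i*(s-t)), and sums of them are collapsed using the identity that for every m > 1 the m distinct m-th roots of unity sum to 0, e.g. 1 + exp(2*I*pi/3) + exp(-2*I*pi/3) = 0.)
Hence the multiplicities are chi_1: 1, chi_2: 1, chi_3: 1, chi_4: 2. Dimension check: dim(chi_4)*dim(chi_4) = 3*3 = 9 and sum (mult * dim) = 1*1 + 1*1 + 1*1 + 2*3 = 9.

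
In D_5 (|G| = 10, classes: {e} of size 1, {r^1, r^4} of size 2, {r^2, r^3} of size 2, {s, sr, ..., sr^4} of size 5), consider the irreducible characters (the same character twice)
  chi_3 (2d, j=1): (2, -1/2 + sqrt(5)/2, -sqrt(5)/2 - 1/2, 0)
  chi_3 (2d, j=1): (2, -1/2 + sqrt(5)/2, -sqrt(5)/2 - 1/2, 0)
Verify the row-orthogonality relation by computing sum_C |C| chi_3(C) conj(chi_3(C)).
Sum = 10 = |G| = 10; so <chi_3, chi_3> = 1 (norm-1 confirms irreducibility).

Argument: Compute term by term over conjugacy classes (|C| * chi_3(C) * conj(chi_3(C))):
  1*(2)*conj(2) + 2*(-1/2 + sqrt(5)/2)*conj(-1/2 + sqrt(5)/2) + 2*(-sqrt(5)/2 - 1/2)*conj(-sqrt(5)/2 - 1/2) + 5*(0)*conj(0)
  = (4) + (3 - sqrt(5)) + (sqrt(5) + 3) + (0)
  = 10.
Dividing by |G| = 10 gives 10/10 = 1, matching the row-orthogonality relation <chi_3, chi_3> = [chi_3 = chi_3].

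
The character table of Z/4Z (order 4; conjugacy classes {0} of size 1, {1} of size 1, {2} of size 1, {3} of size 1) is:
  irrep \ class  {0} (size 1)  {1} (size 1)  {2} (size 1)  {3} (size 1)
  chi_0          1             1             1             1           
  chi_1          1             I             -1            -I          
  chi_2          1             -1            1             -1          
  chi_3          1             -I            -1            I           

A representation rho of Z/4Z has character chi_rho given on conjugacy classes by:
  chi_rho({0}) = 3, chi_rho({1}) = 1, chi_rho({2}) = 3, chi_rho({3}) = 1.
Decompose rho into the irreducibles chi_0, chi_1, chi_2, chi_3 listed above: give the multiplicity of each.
Multiplicities: chi_0: 2, chi_1: 0, chi_2: 1, chi_3: 0.

Solution. Use <chi_rho, chi> = (1/|G|) sum_C |C| * chi_rho(C) * conj(chi(C)) with |G| = 4 for each irreducible chi in the table:
  <chi_rho, chi_0> = (1/4)[1*(3)*conj(1) + 1*(1)*conj(1) + 1*(3)*conj(1) + 1*(1)*conj(1)]
      = (1/4)[(3) + (1) + (3) + (1)] = 8/4 = 2
  <chi_rho, chi_1> = (1/4)[1*(3)*conj(1) + 1*(1)*conj(I) + 1*(3)*conj(-1) + 1*(1)*conj(-I)]
      = (1/4)[(3) + (-I) + (-3) + (I)] = 0/4 = 0
  <chi_rho, chi_2> = (1/4)[1*(3)*conj(1) + 1*(1)*conj(-1) + 1*(3)*conj(1) + 1*(1)*conj(-1)]
      = (1/4)[(3) + (-1) + (3) + (-1)] = 4/4 = 1
  <chi_rho, chi_3> = (1/4)[1*(3)*conj(1) + 1*(1)*conj(-I) + 1*(3)*conj(-1) + 1*(1)*conj(I)]
      = (1/4)[(3) + (I) + (-3) + (-I)] = 0/4 = 0
(Exp terms are combined using exp(i*s)*conj(exp(i*t)) = exp(i*(s-t)), and sums of them are collapsed using the identity that for every m > 1 the m distinct m-th roots of unity sum to 0, e.g. 1 + exp(2*I*pi/3) + exp(-2*I*pi/3) = 0.)
Dimension check: dim(rho) = sum (mult * dim) = 2*1 + 0*1 + 1*1 + 0*1 = 3 = chi_rho(e) = 3.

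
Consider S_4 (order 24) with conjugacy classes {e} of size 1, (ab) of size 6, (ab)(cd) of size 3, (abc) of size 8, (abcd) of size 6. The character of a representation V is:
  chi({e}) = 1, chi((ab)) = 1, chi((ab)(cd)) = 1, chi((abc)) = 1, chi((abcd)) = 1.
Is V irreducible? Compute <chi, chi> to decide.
Irreducible: <chi, chi> = 1.

<chi, chi> = (1/|G|) sum_C |C| * |chi(C)|^2 = (1/24)[1*|1|^2 + 6*|1|^2 + 3*|1|^2 + 8*|1|^2 + 6*|1|^2]
  = (1/24)[(1) + (6) + (3) + (8) + (6)] = 24/24 = 1.
A character is irreducible iff <chi, chi> = 1, so this representation is irreducible.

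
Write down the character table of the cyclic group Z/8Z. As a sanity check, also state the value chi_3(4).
Character table of Z/8Z (irreps indexed chi_0,...,chi_7 with chi_k(m) = zeta_8^(k*m), zeta_8 = exp(2*pi*i/8)):
  irrep \ class  {0} (size 1)  {1} (size 1)    {2} (size 1)  {3} (size 1)    {4} (size 1)  {5} (size 1)    {6} (size 1)  {7} (size 1)  
  chi_0          1             1               1             1               1             1               1             1             
  chi_1          1             exp(I*pi/4)     I             exp(3*I*pi/4)   -1            exp(-3*I*pi/4)  -I            exp(-I*pi/4)  
  chi_2          1             I               -1            -I              1             I               -1            -I            
  chi_3          1             exp(3*I*pi/4)   -I            exp(I*pi/4)     -1            exp(-I*pi/4)    I             exp(-3*I*pi/4)
  chi_4          1             -1              1             -1              1             -1              1             -1            
  chi_5          1             exp(-3*I*pi/4)  I             exp(-I*pi/4)    -1            exp(I*pi/4)     -I            exp(3*I*pi/4) 
  chi_6          1             -I              -1            I               1             -I              -1            I             
  chi_7          1             exp(-I*pi/4)    -I            exp(-3*I*pi/4)  -1            exp(3*I*pi/4)   I             exp(I*pi/4)   

Spot check: chi_3(4) = zeta_8^(3*4) = zeta_8^12 = -1.

Proof sketch: Z/8Z is abelian, so all 8 irreducible complex representations are 1-dimensional. They are given by chi_k(m) = zeta_8^(k*m) for k = 0,...,7. Row orthogonality: sum_m chi_k(m) conj(chi_l(m)) = 8 * [k = l].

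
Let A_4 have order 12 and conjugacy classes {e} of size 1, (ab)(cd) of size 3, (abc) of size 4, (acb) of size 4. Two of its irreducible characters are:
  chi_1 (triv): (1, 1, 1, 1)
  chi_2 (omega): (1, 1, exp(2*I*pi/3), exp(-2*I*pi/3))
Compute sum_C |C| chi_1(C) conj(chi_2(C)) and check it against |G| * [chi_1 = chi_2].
Sum = 0; so <chi_1, chi_2> = 0 (distinct irreducibles are orthogonal).

Argument: Compute term by term over conjugacy classes (|C| * chi_1(C) * conj(chi_2(C))):
  1*(1)*conj(1) + 3*(1)*conj(1) + 4*(1)*conj(exp(2*I*pi/3)) + 4*(1)*conj(exp(-2*I*pi/3))
  = (1) + (3) + (4*exp(-2*I*pi/3)) + (4*exp(2*I*pi/3))
  = 0.
(Exp terms are combined using exp(i*s)*conj(exp(i*t)) = exp(i*(s-t)), and sums of them are collapsed using the identity that for every m > 1 the m distinct m-th roots of unity sum to 0, e.g. 1 + exp(2*I*pi/3) + exp(-2*I*pi/3) = 0.)
Dividing by |G| = 12 gives 0/12 = 0, matching the row-orthogonality relation <chi_1, chi_2> = [chi_1 = chi_2].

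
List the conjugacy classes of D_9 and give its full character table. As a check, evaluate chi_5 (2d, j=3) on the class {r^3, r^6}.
Conjugacy classes: {e} of size 1, {r^1, r^8} of size 2, {r^2, r^7} of size 2, {r^3, r^6} of size 2, {r^4, r^5} of size 2, {s, sr, ..., sr^8} of size 9.
Character table:
  irrep \ class              {e} (size 1)  {r^1, r^8} (size 2)  {r^2, r^7} (size 2)  {r^3, r^6} (size 2)  {r^4, r^5} (size 2)  {s, sr, ..., sr^8} (size 9)
  chi_1 (triv)               1             1                    1                    1                    1                    1                          
  chi_2 (sign: r->1, s->-1)  1             1                    1                    1                    1                    -1                         
  chi_3 (2d, j=1)            2             2*cos(2*pi/9)        2*cos(4*pi/9)        -1                   -2*cos(pi/9)         0                          
  chi_4 (2d, j=2)            2             2*cos(4*pi/9)        -2*cos(pi/9)         -1                   2*cos(2*pi/9)        0                          
  chi_5 (2d, j=3)            2             -1                   -1                   2                    -1                   0                          
  chi_6 (2d, j=4)            2             -2*cos(pi/9)         2*cos(2*pi/9)        -1                   2*cos(4*pi/9)        0                          

Spot check: chi_5 (2d, j=3) on {r^3, r^6} = 2.

Derivation: D_9 has order 2*9 = 18 with 6 conjugacy classes, hence 6 irreducibles. Sum of squared dims 1 + 1 + 4 + 4 + 4 + 4 = 18 = |G|. Linear characters come from the abelianisation; the 2-dimensional irreps have character r^k -> 2*cos(2*pi*j*k/9), reflections -> 0.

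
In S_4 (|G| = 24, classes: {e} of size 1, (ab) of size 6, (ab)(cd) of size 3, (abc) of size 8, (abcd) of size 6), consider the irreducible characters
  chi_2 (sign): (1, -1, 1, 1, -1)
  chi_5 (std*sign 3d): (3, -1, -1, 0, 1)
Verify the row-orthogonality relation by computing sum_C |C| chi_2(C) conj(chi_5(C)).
Sum = 0; so <chi_2, chi_5> = 0 (distinct irreducibles are orthogonal).

Justification: Compute term by term over conjugacy classes (|C| * chi_2(C) * conj(chi_5(C))):
  1*(1)*conj(3) + 6*(-1)*conj(-1) + 3*(1)*conj(-1) + 8*(1)*conj(0) + 6*(-1)*conj(1)
  = (3) + (6) + (-3) + (0) + (-6)
  = 0.
Dividing by |G| = 24 gives 0/24 = 0, matching the row-orthogonality relation <chi_2, chi_5> = [chi_2 = chi_5].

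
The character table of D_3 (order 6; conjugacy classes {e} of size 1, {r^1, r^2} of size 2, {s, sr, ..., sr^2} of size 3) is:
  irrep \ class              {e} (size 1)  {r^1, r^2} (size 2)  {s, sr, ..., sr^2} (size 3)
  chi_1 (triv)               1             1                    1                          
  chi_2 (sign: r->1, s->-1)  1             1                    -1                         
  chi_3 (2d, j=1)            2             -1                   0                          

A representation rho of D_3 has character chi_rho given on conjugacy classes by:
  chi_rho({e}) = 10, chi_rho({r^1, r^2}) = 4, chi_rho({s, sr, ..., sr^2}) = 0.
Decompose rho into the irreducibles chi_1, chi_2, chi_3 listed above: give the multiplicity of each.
Multiplicities: chi_1: 3, chi_2: 3, chi_3: 2.

Proof sketch: Use <chi_rho, chi> = (1/|G|) sum_C |C| * chi_rho(C) * conj(chi(C)) with |G| = 6 for each irreducible chi in the table:
  <chi_rho, chi_1> = (1/6)[1*(10)*conj(1) + 2*(4)*conj(1) + 3*(0)*conj(1)]
      = (1/6)[(10) + (8) + (0)] = 18/6 = 3
  <chi_rho, chi_2> = (1/6)[1*(10)*conj(1) + 2*(4)*conj(1) + 3*(0)*conj(-1)]
      = (1/6)[(10) + (8) + (0)] = 18/6 = 3
  <chi_rho, chi_3> = (1/6)[1*(10)*conj(2) + 2*(4)*conj(-1) + 3*(0)*conj(0)]
      = (1/6)[(20) + (-8) + (0)] = 12/6 = 2
Dimension check: dim(rho) = sum (mult * dim) = 3*1 + 3*1 + 2*2 = 10 = chi_rho(e) = 10.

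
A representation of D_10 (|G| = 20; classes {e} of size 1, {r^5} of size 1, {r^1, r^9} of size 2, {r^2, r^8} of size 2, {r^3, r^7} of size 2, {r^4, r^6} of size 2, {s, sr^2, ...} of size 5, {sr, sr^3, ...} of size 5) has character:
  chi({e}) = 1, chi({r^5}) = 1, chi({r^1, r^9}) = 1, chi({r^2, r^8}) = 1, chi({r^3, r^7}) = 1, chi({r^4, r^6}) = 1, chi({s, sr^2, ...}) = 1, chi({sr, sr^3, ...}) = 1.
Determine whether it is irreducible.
Irreducible: <chi, chi> = 1.

Details: <chi, chi> = (1/|G|) sum_C |C| * |chi(C)|^2 = (1/20)[1*|1|^2 + 1*|1|^2 + 2*|1|^2 + 2*|1|^2 + 2*|1|^2 + 2*|1|^2 + 5*|1|^2 + 5*|1|^2]
  = (1/20)[(1) + (1) + (2) + (2) + (2) + (2) + (5) + (5)] = 20/20 = 1.
A character is irreducible iff <chi, chi> = 1, so this representation is irreducible.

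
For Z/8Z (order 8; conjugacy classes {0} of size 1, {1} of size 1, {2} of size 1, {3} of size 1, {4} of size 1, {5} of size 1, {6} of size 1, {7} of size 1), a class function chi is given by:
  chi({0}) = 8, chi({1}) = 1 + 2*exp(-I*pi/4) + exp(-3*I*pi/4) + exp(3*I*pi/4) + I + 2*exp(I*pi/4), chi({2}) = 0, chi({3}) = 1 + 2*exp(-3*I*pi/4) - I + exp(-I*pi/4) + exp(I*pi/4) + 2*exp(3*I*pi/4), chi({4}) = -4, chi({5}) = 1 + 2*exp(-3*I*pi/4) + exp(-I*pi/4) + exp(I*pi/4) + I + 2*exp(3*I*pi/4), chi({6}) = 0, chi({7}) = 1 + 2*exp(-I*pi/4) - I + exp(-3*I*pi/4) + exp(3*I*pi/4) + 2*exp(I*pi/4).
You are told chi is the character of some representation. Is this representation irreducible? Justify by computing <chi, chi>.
Not irreducible (reducible): <chi, chi> = 12 > 1.

Working: <chi, chi> = (1/|G|) sum_C |C| * |chi(C)|^2 = (1/8)[1*|8|^2 + 1*|1 + 2*exp(-I*pi/4) + exp(-3*I*pi/4) + exp(3*I*pi/4) + I + 2*exp(I*pi/4)|^2 + 1*|0|^2 + 1*|1 + 2*exp(-3*I*pi/4) - I + exp(-I*pi/4) + exp(I*pi/4) + 2*exp(3*I*pi/4)|^2 + 1*|-4|^2 + 1*|1 + 2*exp(-3*I*pi/4) + exp(-I*pi/4) + exp(I*pi/4) + I + 2*exp(3*I*pi/4)|^2 + 1*|0|^2 + 1*|1 + 2*exp(-I*pi/4) - I + exp(-3*I*pi/4) + exp(3*I*pi/4) + 2*exp(I*pi/4)|^2]
  = (1/8)[(64) + (4 + 4*exp(-I*pi/4) + 2*exp(-3*I*pi/4) + 2*exp(3*I*pi/4) + 4*exp(I*pi/4)) + (0) + (4 + 4*exp(-3*I*pi/4) + 2*exp(-I*pi/4) + 2*exp(I*pi/4) + 4*exp(3*I*pi/4)) + (16) + (4 + 4*exp(-3*I*pi/4) + 2*exp(-I*pi/4) + 2*exp(I*pi/4) + 4*exp(3*I*pi/4)) + (0) + (4 + 4*exp(-I*pi/4) + 2*exp(-3*I*pi/4) + 2*exp(3*I*pi/4) + 4*exp(I*pi/4))] = 96/8 = 12.
(Exp terms are combined using exp(i*s)*conj(exp(i*t)) = exp(i*(s-t)), and sums of them are collapsed using the identity that for every m > 1 the m distinct m-th roots of unity sum to 0, e.g. 1 + exp(2*I*pi/3) + exp(-2*I*pi/3) = 0.)
A character is irreducible iff <chi, chi> = 1, so this representation is reducible.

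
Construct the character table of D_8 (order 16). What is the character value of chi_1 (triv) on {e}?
Conjugacy classes: {e} of size 1, {r^4} of size 1, {r^1, r^7} of size 2, {r^2, r^6} of size 2, {r^3, r^5} of size 2, {s, sr^2, ...} of size 4, {sr, sr^3, ...} of size 4.
Character table:
  irrep \ class              {e} (size 1)  {r^4} (size 1)  {r^1, r^7} (size 2)  {r^2, r^6} (size 2)  {r^3, r^5} (size 2)  {s, sr^2, ...} (size 4)  {sr, sr^3, ...} (size 4)
  chi_1 (triv)               1             1               1                    1                    1                    1                        1                       
  chi_2 (sign: r->1, s->-1)  1             1               1                    1                    1                    -1                       -1                      
  chi_3 (r->-1, s->1)        1             1               -1                   1                    -1                   1                        -1                      
  chi_4 (r->-1, s->-1)       1             1               -1                   1                    -1                   -1                       1                       
  chi_5 (2d, j=1)            2             -2              sqrt(2)              0                    -sqrt(2)             0                        0                       
  chi_6 (2d, j=2)            2             2               0                    -2                   0                    0                        0                       
  chi_7 (2d, j=3)            2             -2              -sqrt(2)             0                    sqrt(2)              0                        0                       

Spot check: chi_1 (triv) on {e} = 1.

Working: D_8 has order 2*8 = 16 with 7 conjugacy classes, hence 7 irreducibles. Sum of squared dims 1 + 1 + 1 + 1 + 4 + 4 + 4 = 16 = |G|. Linear characters come from the abelianisation; the 2-dimensional irreps have character r^k -> 2*cos(2*pi*j*k/8), reflections -> 0.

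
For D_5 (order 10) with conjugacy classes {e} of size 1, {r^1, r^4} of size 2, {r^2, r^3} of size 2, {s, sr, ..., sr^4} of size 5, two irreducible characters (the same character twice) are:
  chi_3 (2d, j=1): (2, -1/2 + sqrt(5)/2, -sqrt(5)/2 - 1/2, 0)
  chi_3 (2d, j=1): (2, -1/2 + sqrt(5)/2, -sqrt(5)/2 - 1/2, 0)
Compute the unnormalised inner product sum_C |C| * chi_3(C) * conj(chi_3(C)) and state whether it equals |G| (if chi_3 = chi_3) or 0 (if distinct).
Sum = 10 = |G| = 10; so <chi_3, chi_3> = 1 (norm-1 confirms irreducibility).

Derivation: Compute term by term over conjugacy classes (|C| * chi_3(C) * conj(chi_3(C))):
  1*(2)*conj(2) + 2*(-1/2 + sqrt(5)/2)*conj(-1/2 + sqrt(5)/2) + 2*(-sqrt(5)/2 - 1/2)*conj(-sqrt(5)/2 - 1/2) + 5*(0)*conj(0)
  = (4) + (3 - sqrt(5)) + (sqrt(5) + 3) + (0)
  = 10.
Dividing by |G| = 10 gives 10/10 = 1, matching the row-orthogonality relation <chi_3, chi_3> = [chi_3 = chi_3].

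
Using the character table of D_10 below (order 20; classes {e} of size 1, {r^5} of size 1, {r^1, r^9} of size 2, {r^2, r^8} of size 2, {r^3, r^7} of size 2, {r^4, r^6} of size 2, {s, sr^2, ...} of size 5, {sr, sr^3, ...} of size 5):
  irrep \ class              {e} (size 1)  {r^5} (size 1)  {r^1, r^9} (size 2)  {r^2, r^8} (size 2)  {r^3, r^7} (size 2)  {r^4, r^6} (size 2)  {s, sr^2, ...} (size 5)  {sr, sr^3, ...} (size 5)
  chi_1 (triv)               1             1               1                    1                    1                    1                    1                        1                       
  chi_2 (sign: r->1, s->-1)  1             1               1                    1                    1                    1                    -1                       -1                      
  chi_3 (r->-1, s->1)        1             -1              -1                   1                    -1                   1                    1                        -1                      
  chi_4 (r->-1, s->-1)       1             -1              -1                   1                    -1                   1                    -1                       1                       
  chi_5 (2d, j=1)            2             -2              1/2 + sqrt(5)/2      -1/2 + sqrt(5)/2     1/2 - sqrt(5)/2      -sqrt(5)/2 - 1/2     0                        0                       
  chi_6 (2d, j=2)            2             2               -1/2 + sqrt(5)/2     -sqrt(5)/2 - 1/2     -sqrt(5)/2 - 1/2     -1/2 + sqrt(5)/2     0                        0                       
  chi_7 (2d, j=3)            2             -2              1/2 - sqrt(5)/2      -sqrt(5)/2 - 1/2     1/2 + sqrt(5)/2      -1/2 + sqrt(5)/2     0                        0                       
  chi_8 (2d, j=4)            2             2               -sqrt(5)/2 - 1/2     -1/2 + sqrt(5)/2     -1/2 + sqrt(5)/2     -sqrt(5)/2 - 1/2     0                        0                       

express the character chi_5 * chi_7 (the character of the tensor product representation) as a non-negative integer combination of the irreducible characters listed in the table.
chi_5 tensor chi_7 = chi_6 + chi_8 (all other irreducibles have multiplicity 0).

Derivation: The character of a tensor product is the pointwise product (chi_5 * chi_7)(C) = chi_5(C) * chi_7(C):
  {e}: (2)*(2), {r^5}: (-2)*(-2), {r^1, r^9}: (1/2 + sqrt(5)/2)*(1/2 - sqrt(5)/2), {r^2, r^8}: (-1/2 + sqrt(5)/2)*(-sqrt(5)/2 - 1/2), {r^3, r^7}: (1/2 - sqrt(5)/2)*(1/2 + sqrt(5)/2), {r^4, r^6}: (-sqrt(5)/2 - 1/2)*(-1/2 + sqrt(5)/2), {s, sr^2, ...}: (0)*(0), {sr, sr^3, ...}: (0)*(0)
so (chi_5 * chi_7) takes values
  {e} -> 4, {r^5} -> 4, {r^1, r^9} -> -1, {r^2, r^8} -> -1, {r^3, r^7} -> -1, {r^4, r^6} -> -1, {s, sr^2, ...} -> 0, {sr, sr^3, ...} -> 0.
Now take the inner product of this character with each irreducible chi from the table, <chi_5*chi_7, chi> = (1/20) sum_C |C| (chi_5*chi_7)(C) conj(chi(C)):
  <chi_5*chi_7, chi_1> = (1/20)[1*(4)*conj(1) + 1*(4)*conj(1) + 2*(-1)*conj(1) + 2*(-1)*conj(1) + 2*(-1)*conj(1) + 2*(-1)*conj(1) + 5*(0)*conj(1) + 5*(0)*conj(1)]
      = (1/20)[(4) + (4) + (-2) + (-2) + (-2) + (-2) + (0) + (0)] = 0/20 = 0
  <chi_5*chi_7, chi_2> = (1/20)[1*(4)*conj(1) + 1*(4)*conj(1) + 2*(-1)*conj(1) + 2*(-1)*conj(1) + 2*(-1)*conj(1) + 2*(-1)*conj(1) + 5*(0)*conj(-1) + 5*(0)*conj(-1)]
      = (1/20)[(4) + (4) + (-2) + (-2) + (-2) + (-2) + (0) + (0)] = 0/20 = 0
  <chi_5*chi_7, chi_3> = (1/20)[1*(4)*conj(1) + 1*(4)*conj(-1) + 2*(-1)*conj(-1) + 2*(-1)*conj(1) + 2*(-1)*conj(-1) + 2*(-1)*conj(1) + 5*(0)*conj(1) + 5*(0)*conj(-1)]
      = (1/20)[(4) + (-4) + (2) + (-2) + (2) + (-2) + (0) + (0)] = 0/20 = 0
  <chi_5*chi_7, chi_4> = (1/20)[1*(4)*conj(1) + 1*(4)*conj(-1) + 2*(-1)*conj(-1) + 2*(-1)*conj(1) + 2*(-1)*conj(-1) + 2*(-1)*conj(1) + 5*(0)*conj(-1) + 5*(0)*conj(1)]
      = (1/20)[(4) + (-4) + (2) + (-2) + (2) + (-2) + (0) + (0)] = 0/20 = 0
  <chi_5*chi_7, chi_5> = (1/20)[1*(4)*conj(2) + 1*(4)*conj(-2) + 2*(-1)*conj(1/2 + sqrt(5)/2) + 2*(-1)*conj(-1/2 + sqrt(5)/2) + 2*(-1)*conj(1/2 - sqrt(5)/2) + 2*(-1)*conj(-sqrt(5)/2 - 1/2) + 5*(0)*conj(0) + 5*(0)*conj(0)]
      = (1/20)[(8) + (-8) + (-sqrt(5) - 1) + (1 - sqrt(5)) + (-1 + sqrt(5)) + (1 + sqrt(5)) + (0) + (0)] = 0/20 = 0
  <chi_5*chi_7, chi_6> = (1/20)[1*(4)*conj(2) + 1*(4)*conj(2) + 2*(-1)*conj(-1/2 + sqrt(5)/2) + 2*(-1)*conj(-sqrt(5)/2 - 1/2) + 2*(-1)*conj(-sqrt(5)/2 - 1/2) + 2*(-1)*conj(-1/2 + sqrt(5)/2) + 5*(0)*conj(0) + 5*(0)*conj(0)]
      = (1/20)[(8) + (8) + (1 - sqrt(5)) + (1 + sqrt(5)) + (1 + sqrt(5)) + (1 - sqrt(5)) + (0) + (0)] = 20/20 = 1
  <chi_5*chi_7, chi_7> = (1/20)[1*(4)*conj(2) + 1*(4)*conj(-2) + 2*(-1)*conj(1/2 - sqrt(5)/2) + 2*(-1)*conj(-sqrt(5)/2 - 1/2) + 2*(-1)*conj(1/2 + sqrt(5)/2) + 2*(-1)*conj(-1/2 + sqrt(5)/2) + 5*(0)*conj(0) + 5*(0)*conj(0)]
      = (1/20)[(8) + (-8) + (-1 + sqrt(5)) + (1 + sqrt(5)) + (-sqrt(5) - 1) + (1 - sqrt(5)) + (0) + (0)] = 0/20 = 0
  <chi_5*chi_7, chi_8> = (1/20)[1*(4)*conj(2) + 1*(4)*conj(2) + 2*(-1)*conj(-sqrt(5)/2 - 1/2) + 2*(-1)*conj(-1/2 + sqrt(5)/2) + 2*(-1)*conj(-1/2 + sqrt(5)/2) + 2*(-1)*conj(-sqrt(5)/2 - 1/2) + 5*(0)*conj(0) + 5*(0)*conj(0)]
      = (1/20)[(8) + (8) + (1 + sqrt(5)) + (1 - sqrt(5)) + (1 - sqrt(5)) + (1 + sqrt(5)) + (0) + (0)] = 20/20 = 1
Hence the multiplicities are chi_6: 1, chi_8: 1. Dimension check: dim(chi_5)*dim(chi_7) = 2*2 = 4 and sum (mult * dim) = 1*2 + 1*2 = 4.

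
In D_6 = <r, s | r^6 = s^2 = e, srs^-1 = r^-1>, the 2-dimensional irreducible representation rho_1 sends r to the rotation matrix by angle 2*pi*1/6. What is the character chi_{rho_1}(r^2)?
chi_{rho_1}(r^2) = 2*cos(2*pi*1*2/6) = -1

Argument: rho_1(r^2) is rotation by angle 2*pi*1*2/6, whose trace is 2*cos(2*pi*1*2/6) = -1.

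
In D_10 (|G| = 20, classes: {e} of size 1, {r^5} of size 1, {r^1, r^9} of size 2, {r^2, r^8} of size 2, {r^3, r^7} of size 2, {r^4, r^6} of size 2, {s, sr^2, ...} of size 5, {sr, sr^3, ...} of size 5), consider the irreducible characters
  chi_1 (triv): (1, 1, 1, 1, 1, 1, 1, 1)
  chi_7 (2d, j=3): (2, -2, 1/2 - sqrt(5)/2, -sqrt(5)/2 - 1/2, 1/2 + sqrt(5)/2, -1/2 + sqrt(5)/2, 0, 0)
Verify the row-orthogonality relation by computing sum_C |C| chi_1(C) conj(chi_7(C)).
Sum = 0; so <chi_1, chi_7> = 0 (distinct irreducibles are orthogonal).

Details: Compute term by term over conjugacy classes (|C| * chi_1(C) * conj(chi_7(C))):
  1*(1)*conj(2) + 1*(1)*conj(-2) + 2*(1)*conj(1/2 - sqrt(5)/2) + 2*(1)*conj(-sqrt(5)/2 - 1/2) + 2*(1)*conj(1/2 + sqrt(5)/2) + 2*(1)*conj(-1/2 + sqrt(5)/2) + 5*(1)*conj(0) + 5*(1)*conj(0)
  = (2) + (-2) + (1 - sqrt(5)) + (-sqrt(5) - 1) + (1 + sqrt(5)) + (-1 + sqrt(5)) + (0) + (0)
  = 0.
Dividing by |G| = 20 gives 0/20 = 0, matching the row-orthogonality relation <chi_1, chi_7> = [chi_1 = chi_7].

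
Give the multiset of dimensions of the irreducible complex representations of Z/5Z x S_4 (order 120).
Dimensions: 1, 1, 1, 1, 1, 1, 1, 1, 1, 1, 2, 2, 2, 2, 2, 3, 3, 3, 3, 3, 3, 3, 3, 3, 3

There are 25 irreducibles (= number of conjugacy classes). Their dimensions d_i satisfy sum d_i^2 = |G| = 120: 1 + 1 + 1 + 1 + 1 + 1 + 1 + 1 + 1 + 1 + 4 + 4 + 4 + 4 + 4 + 9 + 9 + 9 + 9 + 9 + 9 + 9 + 9 + 9 + 9 = 120. (For the product with Z/5Z: each of the 5 1-dim characters of Z/5Z tensors with each irrep of S_4, giving 5 copies of each S_4-dimension.)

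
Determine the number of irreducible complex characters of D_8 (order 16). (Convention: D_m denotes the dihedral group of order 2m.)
7

Reasoning: The number of irreducible complex representations of a finite group equals its number of conjugacy classes. D_8 has 7 conjugacy classes (n/2 + 3 for n even), so D_8 (order 16) has exactly 7 irreducible complex representations.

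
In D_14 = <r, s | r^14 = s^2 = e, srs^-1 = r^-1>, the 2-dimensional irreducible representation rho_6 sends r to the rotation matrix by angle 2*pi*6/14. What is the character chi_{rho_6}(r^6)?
chi_{rho_6}(r^6) = 2*cos(2*pi*6*6/14) = -2*cos(pi/7)

Solution. rho_6(r^6) is rotation by angle 2*pi*6*6/14, whose trace is 2*cos(2*pi*6*6/14) = -2*cos(pi/7).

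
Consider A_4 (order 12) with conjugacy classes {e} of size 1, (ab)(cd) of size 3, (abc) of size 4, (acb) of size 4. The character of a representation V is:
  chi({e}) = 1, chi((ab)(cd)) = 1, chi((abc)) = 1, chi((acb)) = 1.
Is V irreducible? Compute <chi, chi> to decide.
Irreducible: <chi, chi> = 1.

Details: <chi, chi> = (1/|G|) sum_C |C| * |chi(C)|^2 = (1/12)[1*|1|^2 + 3*|1|^2 + 4*|1|^2 + 4*|1|^2]
  = (1/12)[(1) + (3) + (4) + (4)] = 12/12 = 1.
(Exp terms are combined using exp(i*s)*conj(exp(i*t)) = exp(i*(s-t)), and sums of them are collapsed using the identity that for every m > 1 the m distinct m-th roots of unity sum to 0, e.g. 1 + exp(2*I*pi/3) + exp(-2*I*pi/3) = 0.)
A character is irreducible iff <chi, chi> = 1, so this representation is irreducible.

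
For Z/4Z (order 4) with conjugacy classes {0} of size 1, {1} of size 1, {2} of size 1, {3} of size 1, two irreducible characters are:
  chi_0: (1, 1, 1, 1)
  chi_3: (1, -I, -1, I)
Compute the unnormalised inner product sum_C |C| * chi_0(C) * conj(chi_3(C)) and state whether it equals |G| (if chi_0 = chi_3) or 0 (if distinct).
Sum = 0; so <chi_0, chi_3> = 0 (distinct irreducibles are orthogonal).

Proof sketch: Compute term by term over conjugacy classes (|C| * chi_0(C) * conj(chi_3(C))):
  1*(1)*conj(1) + 1*(1)*conj(-I) + 1*(1)*conj(-1) + 1*(1)*conj(I)
  = (1) + (I) + (-1) + (-I)
  = 0.
(Exp terms are combined using exp(i*s)*conj(exp(i*t)) = exp(i*(s-t)), and sums of them are collapsed using the identity that for every m > 1 the m distinct m-th roots of unity sum to 0, e.g. 1 + exp(2*I*pi/3) + exp(-2*I*pi/3) = 0.)
Dividing by |G| = 4 gives 0/4 = 0, matching the row-orthogonality relation <chi_0, chi_3> = [chi_0 = chi_3].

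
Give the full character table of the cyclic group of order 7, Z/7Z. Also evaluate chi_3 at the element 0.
Character table of Z/7Z (irreps indexed chi_0,...,chi_6 with chi_k(m) = zeta_7^(k*m), zeta_7 = exp(2*pi*i/7)):
  irrep \ class  {0} (size 1)  {1} (size 1)    {2} (size 1)    {3} (size 1)    {4} (size 1)    {5} (size 1)    {6} (size 1)  
  chi_0          1             1               1               1               1               1               1             
  chi_1          1             exp(2*I*pi/7)   exp(4*I*pi/7)   exp(6*I*pi/7)   exp(-6*I*pi/7)  exp(-4*I*pi/7)  exp(-2*I*pi/7)
  chi_2          1             exp(4*I*pi/7)   exp(-6*I*pi/7)  exp(-2*I*pi/7)  exp(2*I*pi/7)   exp(6*I*pi/7)   exp(-4*I*pi/7)
  chi_3          1             exp(6*I*pi/7)   exp(-2*I*pi/7)  exp(4*I*pi/7)   exp(-4*I*pi/7)  exp(2*I*pi/7)   exp(-6*I*pi/7)
  chi_4          1             exp(-6*I*pi/7)  exp(2*I*pi/7)   exp(-4*I*pi/7)  exp(4*I*pi/7)   exp(-2*I*pi/7)  exp(6*I*pi/7) 
  chi_5          1             exp(-4*I*pi/7)  exp(6*I*pi/7)   exp(2*I*pi/7)   exp(-2*I*pi/7)  exp(-6*I*pi/7)  exp(4*I*pi/7) 
  chi_6          1             exp(-2*I*pi/7)  exp(-4*I*pi/7)  exp(-6*I*pi/7)  exp(6*I*pi/7)   exp(4*I*pi/7)   exp(2*I*pi/7) 

Spot check: chi_3(0) = zeta_7^(3*0) = zeta_7^0 = 1.

Proof sketch: Z/7Z is abelian, so all 7 irreducible complex representations are 1-dimensional. They are given by chi_k(m) = zeta_7^(k*m) for k = 0,...,6. Row orthogonality: sum_m chi_k(m) conj(chi_l(m)) = 7 * [k = l].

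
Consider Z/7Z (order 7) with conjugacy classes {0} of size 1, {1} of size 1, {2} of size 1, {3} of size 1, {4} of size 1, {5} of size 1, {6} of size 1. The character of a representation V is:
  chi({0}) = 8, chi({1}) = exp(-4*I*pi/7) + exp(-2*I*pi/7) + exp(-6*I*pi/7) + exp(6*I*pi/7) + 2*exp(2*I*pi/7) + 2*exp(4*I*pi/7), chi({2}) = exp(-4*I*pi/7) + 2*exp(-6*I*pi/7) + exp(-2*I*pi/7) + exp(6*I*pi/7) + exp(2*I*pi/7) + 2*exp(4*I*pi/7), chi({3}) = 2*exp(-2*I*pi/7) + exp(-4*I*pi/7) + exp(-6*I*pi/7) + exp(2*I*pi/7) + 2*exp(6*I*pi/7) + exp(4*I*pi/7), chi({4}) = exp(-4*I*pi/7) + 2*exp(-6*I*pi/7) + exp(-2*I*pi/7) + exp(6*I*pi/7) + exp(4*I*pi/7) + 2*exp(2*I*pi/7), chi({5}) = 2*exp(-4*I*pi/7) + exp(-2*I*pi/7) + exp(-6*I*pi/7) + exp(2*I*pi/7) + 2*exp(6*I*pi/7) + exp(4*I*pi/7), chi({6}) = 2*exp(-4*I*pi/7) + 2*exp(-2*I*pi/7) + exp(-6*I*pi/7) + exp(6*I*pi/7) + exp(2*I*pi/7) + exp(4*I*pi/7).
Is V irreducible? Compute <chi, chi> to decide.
Not irreducible (reducible): <chi, chi> = 12 > 1.

Working: <chi, chi> = (1/|G|) sum_C |C| * |chi(C)|^2 = (1/7)[1*|8|^2 + 1*|exp(-4*I*pi/7) + exp(-2*I*pi/7) + exp(-6*I*pi/7) + exp(6*I*pi/7) + 2*exp(2*I*pi/7) + 2*exp(4*I*pi/7)|^2 + 1*|exp(-4*I*pi/7) + 2*exp(-6*I*pi/7) + exp(-2*I*pi/7) + exp(6*I*pi/7) + exp(2*I*pi/7) + 2*exp(4*I*pi/7)|^2 + 1*|2*exp(-2*I*pi/7) + exp(-4*I*pi/7) + exp(-6*I*pi/7) + exp(2*I*pi/7) + 2*exp(6*I*pi/7) + exp(4*I*pi/7)|^2 + 1*|exp(-4*I*pi/7) + 2*exp(-6*I*pi/7) + exp(-2*I*pi/7) + exp(6*I*pi/7) + exp(4*I*pi/7) + 2*exp(2*I*pi/7)|^2 + 1*|2*exp(-4*I*pi/7) + exp(-2*I*pi/7) + exp(-6*I*pi/7) + exp(2*I*pi/7) + 2*exp(6*I*pi/7) + exp(4*I*pi/7)|^2 + 1*|2*exp(-4*I*pi/7) + 2*exp(-2*I*pi/7) + exp(-6*I*pi/7) + exp(6*I*pi/7) + exp(2*I*pi/7) + exp(4*I*pi/7)|^2]
  = (1/7)[(64) + (12 + 8*exp(-4*I*pi/7) + 9*exp(-2*I*pi/7) + 9*exp(-6*I*pi/7) + 9*exp(6*I*pi/7) + 9*exp(2*I*pi/7) + 8*exp(4*I*pi/7)) + (12 + 9*exp(-4*I*pi/7) + 9*exp(-2*I*pi/7) + 8*exp(-6*I*pi/7) + 8*exp(6*I*pi/7) + 9*exp(2*I*pi/7) + 9*exp(4*I*pi/7)) + (12 + 9*exp(-4*I*pi/7) + 8*exp(-2*I*pi/7) + 9*exp(-6*I*pi/7) + 9*exp(6*I*pi/7) + 8*exp(2*I*pi/7) + 9*exp(4*I*pi/7)) + (12 + 9*exp(-4*I*pi/7) + 8*exp(-2*I*pi/7) + 9*exp(-6*I*pi/7) + 9*exp(6*I*pi/7) + 8*exp(2*I*pi/7) + 9*exp(4*I*pi/7)) + (12 + 9*exp(-4*I*pi/7) + 9*exp(-2*I*pi/7) + 8*exp(-6*I*pi/7) + 8*exp(6*I*pi/7) + 9*exp(2*I*pi/7) + 9*exp(4*I*pi/7)) + (12 + 8*exp(-4*I*pi/7) + 9*exp(-2*I*pi/7) + 9*exp(-6*I*pi/7) + 9*exp(6*I*pi/7) + 9*exp(2*I*pi/7) + 8*exp(4*I*pi/7))] = 84/7 = 12.
(Exp terms are combined using exp(i*s)*conj(exp(i*t)) = exp(i*(s-t)), and sums of them are collapsed using the identity that for every m > 1 the m distinct m-th roots of unity sum to 0, e.g. 1 + exp(2*I*pi/3) + exp(-2*I*pi/3) = 0.)
A character is irreducible iff <chi, chi> = 1, so this representation is reducible.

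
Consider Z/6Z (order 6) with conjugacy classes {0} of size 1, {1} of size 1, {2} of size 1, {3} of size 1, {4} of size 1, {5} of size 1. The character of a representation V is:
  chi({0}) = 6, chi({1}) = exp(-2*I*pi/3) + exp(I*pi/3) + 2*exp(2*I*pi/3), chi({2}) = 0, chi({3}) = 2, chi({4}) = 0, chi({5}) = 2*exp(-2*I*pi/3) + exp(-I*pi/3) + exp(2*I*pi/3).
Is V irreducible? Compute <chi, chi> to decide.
Not irreducible (reducible): <chi, chi> = 8 > 1.

Solution. <chi, chi> = (1/|G|) sum_C |C| * |chi(C)|^2 = (1/6)[1*|6|^2 + 1*|exp(-2*I*pi/3) + exp(I*pi/3) + 2*exp(2*I*pi/3)|^2 + 1*|0|^2 + 1*|2|^2 + 1*|0|^2 + 1*|2*exp(-2*I*pi/3) + exp(-I*pi/3) + exp(2*I*pi/3)|^2]
  = (1/6)[(36) + (4) + (0) + (4) + (0) + (4)] = 48/6 = 8.
(Exp terms are combined using exp(i*s)*conj(exp(i*t)) = exp(i*(s-t)), and sums of them are collapsed using the identity that for every m > 1 the m distinct m-th roots of unity sum to 0, e.g. 1 + exp(2*I*pi/3) + exp(-2*I*pi/3) = 0.)
A character is irreducible iff <chi, chi> = 1, so this representation is reducible.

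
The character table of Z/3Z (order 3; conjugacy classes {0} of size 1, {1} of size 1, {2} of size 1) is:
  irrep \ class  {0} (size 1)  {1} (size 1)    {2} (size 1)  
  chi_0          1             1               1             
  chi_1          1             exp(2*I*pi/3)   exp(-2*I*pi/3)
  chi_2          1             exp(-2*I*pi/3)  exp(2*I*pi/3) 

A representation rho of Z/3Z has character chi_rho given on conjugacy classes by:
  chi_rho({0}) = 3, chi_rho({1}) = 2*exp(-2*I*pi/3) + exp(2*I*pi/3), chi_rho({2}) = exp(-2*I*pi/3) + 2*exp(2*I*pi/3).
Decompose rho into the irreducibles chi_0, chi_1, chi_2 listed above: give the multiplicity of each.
Multiplicities: chi_0: 0, chi_1: 1, chi_2: 2.

Proof sketch: Use <chi_rho, chi> = (1/|G|) sum_C |C| * chi_rho(C) * conj(chi(C)) with |G| = 3 for each irreducible chi in the table:
  <chi_rho, chi_0> = (1/3)[1*(3)*conj(1) + 1*(2*exp(-2*I*pi/3) + exp(2*I*pi/3))*conj(1) + 1*(exp(-2*I*pi/3) + 2*exp(2*I*pi/3))*conj(1)]
      = (1/3)[(3) + (2*exp(-2*I*pi/3) + exp(2*I*pi/3)) + (exp(-2*I*pi/3) + 2*exp(2*I*pi/3))] = 0/3 = 0
  <chi_rho, chi_1> = (1/3)[1*(3)*conj(1) + 1*(2*exp(-2*I*pi/3) + exp(2*I*pi/3))*conj(exp(2*I*pi/3)) + 1*(exp(-2*I*pi/3) + 2*exp(2*I*pi/3))*conj(exp(-2*I*pi/3))]
      = (1/3)[(3) + (1 + 2*exp(2*I*pi/3)) + (1 + 2*exp(-2*I*pi/3))] = 3/3 = 1
  <chi_rho, chi_2> = (1/3)[1*(3)*conj(1) + 1*(2*exp(-2*I*pi/3) + exp(2*I*pi/3))*conj(exp(-2*I*pi/3)) + 1*(exp(-2*I*pi/3) + 2*exp(2*I*pi/3))*conj(exp(2*I*pi/3))]
      = (1/3)[(3) + (2 + exp(-2*I*pi/3)) + (2 + exp(2*I*pi/3))] = 6/3 = 2
(Exp terms are combined using exp(i*s)*conj(exp(i*t)) = exp(i*(s-t)), and sums of them are collapsed using the identity that for every m > 1 the m distinct m-th roots of unity sum to 0, e.g. 1 + exp(2*I*pi/3) + exp(-2*I*pi/3) = 0.)
Dimension check: dim(rho) = sum (mult * dim) = 0*1 + 1*1 + 2*1 = 3 = chi_rho(e) = 3.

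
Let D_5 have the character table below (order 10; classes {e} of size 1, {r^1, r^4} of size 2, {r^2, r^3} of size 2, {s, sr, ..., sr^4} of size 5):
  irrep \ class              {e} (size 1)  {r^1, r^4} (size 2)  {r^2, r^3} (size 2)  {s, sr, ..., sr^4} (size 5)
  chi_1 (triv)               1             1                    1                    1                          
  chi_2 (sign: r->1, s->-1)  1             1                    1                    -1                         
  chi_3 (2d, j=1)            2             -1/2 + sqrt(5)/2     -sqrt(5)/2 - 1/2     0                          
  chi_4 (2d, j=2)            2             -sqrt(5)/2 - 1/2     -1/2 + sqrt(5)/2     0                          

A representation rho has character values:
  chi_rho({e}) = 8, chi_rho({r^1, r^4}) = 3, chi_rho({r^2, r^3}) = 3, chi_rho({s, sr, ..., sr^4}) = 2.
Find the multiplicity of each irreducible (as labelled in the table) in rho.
Multiplicities: chi_1: 3, chi_2: 1, chi_3: 1, chi_4: 1.

Proof sketch: Use <chi_rho, chi> = (1/|G|) sum_C |C| * chi_rho(C) * conj(chi(C)) with |G| = 10 for each irreducible chi in the table:
  <chi_rho, chi_1> = (1/10)[1*(8)*conj(1) + 2*(3)*conj(1) + 2*(3)*conj(1) + 5*(2)*conj(1)]
      = (1/10)[(8) + (6) + (6) + (10)] = 30/10 = 3
  <chi_rho, chi_2> = (1/10)[1*(8)*conj(1) + 2*(3)*conj(1) + 2*(3)*conj(1) + 5*(2)*conj(-1)]
      = (1/10)[(8) + (6) + (6) + (-10)] = 10/10 = 1
  <chi_rho, chi_3> = (1/10)[1*(8)*conj(2) + 2*(3)*conj(-1/2 + sqrt(5)/2) + 2*(3)*conj(-sqrt(5)/2 - 1/2) + 5*(2)*conj(0)]
      = (1/10)[(16) + (-3 + 3*sqrt(5)) + (-3*sqrt(5) - 3) + (0)] = 10/10 = 1
  <chi_rho, chi_4> = (1/10)[1*(8)*conj(2) + 2*(3)*conj(-sqrt(5)/2 - 1/2) + 2*(3)*conj(-1/2 + sqrt(5)/2) + 5*(2)*conj(0)]
      = (1/10)[(16) + (-3*sqrt(5) - 3) + (-3 + 3*sqrt(5)) + (0)] = 10/10 = 1
Dimension check: dim(rho) = sum (mult * dim) = 3*1 + 1*1 + 1*2 + 1*2 = 8 = chi_rho(e) = 8.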